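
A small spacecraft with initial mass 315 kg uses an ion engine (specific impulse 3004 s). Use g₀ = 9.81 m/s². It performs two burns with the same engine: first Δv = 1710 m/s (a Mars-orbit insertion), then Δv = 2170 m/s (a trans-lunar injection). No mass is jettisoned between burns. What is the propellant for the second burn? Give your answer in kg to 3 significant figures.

propellant for the second burn ≈ 21.1 kg

v_e = Isp · g₀ = 3004 × 9.81 = 29469.2 m/s.
After the first burn: m = 315 × exp(−1710/29469.2) = 315 × 0.94362 = 297.24 kg.
After the second burn: m = 297.24 × exp(−2170/29469.2) = 297.24 × 0.92901 = 276.139 kg.
Second-burn propellant = 297.24 − 276.139 = 21.101 kg.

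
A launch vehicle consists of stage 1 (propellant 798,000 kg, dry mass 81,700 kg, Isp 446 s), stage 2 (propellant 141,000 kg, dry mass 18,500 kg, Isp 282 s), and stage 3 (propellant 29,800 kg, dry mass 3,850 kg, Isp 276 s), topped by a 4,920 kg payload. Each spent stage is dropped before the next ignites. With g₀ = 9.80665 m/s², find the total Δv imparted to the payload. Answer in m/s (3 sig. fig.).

Ignition mass of stage 1 = 798,000+81,700 + 141,000+18,500 + 29,800+3,850 + 4,920 = 1,077,770 kg.
Stage 1: m₀ = 1,077,770 kg, m_f = 1,077,770 − 798,000 = 279,770 kg; Δv = 446×9.80665×ln(3.852) = 4373.8×1.3487 ≈ 5899 m/s.
Stage 2: m₀ = 198,070 kg, m_f = 198,070 − 141,000 = 57,070 kg; Δv = 282×9.80665×ln(3.471) = 2765.5×1.2443 ≈ 3441 m/s.
Stage 3: m₀ = 38,570 kg, m_f = 38,570 − 29,800 = 8,770 kg; Δv = 276×9.80665×ln(4.398) = 2706.6×1.4811 ≈ 4009 m/s.
Total Δv = 5899 + 3441 + 4009 = 13349 m/s.

Δv ≈ 13300 m/s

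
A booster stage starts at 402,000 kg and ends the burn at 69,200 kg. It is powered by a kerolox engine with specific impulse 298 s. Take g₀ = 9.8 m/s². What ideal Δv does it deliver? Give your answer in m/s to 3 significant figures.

Δv ≈ 5140 m/s

v_e = Isp · g₀ = 298 × 9.8 = 2920.4 m/s.
From the ideal rocket equation, Δv = v_e · ln(m₀/m_f) = 2920.4 × ln(5.809) = 2920.4 × 1.7595 ≈ 5138.3 m/s.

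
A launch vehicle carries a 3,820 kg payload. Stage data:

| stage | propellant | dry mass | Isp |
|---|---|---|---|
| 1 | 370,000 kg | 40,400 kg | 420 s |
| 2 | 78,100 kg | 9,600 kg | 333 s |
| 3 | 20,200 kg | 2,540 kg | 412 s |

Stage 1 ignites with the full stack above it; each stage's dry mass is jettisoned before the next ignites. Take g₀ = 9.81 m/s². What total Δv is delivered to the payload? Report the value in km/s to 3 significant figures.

Ignition mass of stage 1 = 370,000+40,400 + 78,100+9,600 + 20,200+2,540 + 3,820 = 524,660 kg.
Stage 1: m₀ = 524,660 kg, m_f = 524,660 − 370,000 = 154,660 kg; Δv = 420×9.81×ln(3.392) = 4120.2×1.2215 ≈ 5033 m/s.
Stage 2: m₀ = 114,260 kg, m_f = 114,260 − 78,100 = 36,160 kg; Δv = 333×9.81×ln(3.16) = 3266.7×1.1505 ≈ 3758 m/s.
Stage 3: m₀ = 26,560 kg, m_f = 26,560 − 20,200 = 6,360 kg; Δv = 412×9.81×ln(4.176) = 4041.7×1.4294 ≈ 5777 m/s.
Total Δv = 5033 + 3758 + 5777 = 14568 m/s.

Δv ≈ 14.6 km/s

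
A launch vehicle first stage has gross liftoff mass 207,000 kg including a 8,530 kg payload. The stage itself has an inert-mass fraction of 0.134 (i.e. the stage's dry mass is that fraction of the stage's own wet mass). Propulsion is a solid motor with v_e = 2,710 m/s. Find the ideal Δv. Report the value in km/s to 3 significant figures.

Stage wet mass = m₀ − payload = 207,000 − 8,530 = 198,470 kg.
Stage dry mass = ε × stage wet mass = 0.134 × 198,470 = 26,595 kg.
Burnout mass m_f = stage dry + payload = 26,595 + 8,530 = 35,125 kg.
By the Tsiolkovsky rocket equation, Δv = v_e · ln(207,000/35,125) = 2710.0 × ln(5.893) = 2710.0 × 1.7738 ≈ 4807 m/s.

Δv ≈ 4.81 km/s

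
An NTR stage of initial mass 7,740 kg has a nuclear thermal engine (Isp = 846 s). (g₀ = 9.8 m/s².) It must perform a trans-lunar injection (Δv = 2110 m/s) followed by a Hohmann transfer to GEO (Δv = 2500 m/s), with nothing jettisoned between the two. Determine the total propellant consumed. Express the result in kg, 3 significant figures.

v_e = Isp · g₀ = 846 × 9.8 = 8290.8 m/s.
After the first burn: m = 7740 × exp(−2110/8290.8) = 7740 × 0.77530 = 6,000.82 kg.
After the second burn: m = 6,000.82 × exp(−2500/8290.8) = 6,000.82 × 0.73968 = 4,438.69 kg.
Total propellant = m₀ − m_final = 7740 − 4,438.69 = 3,301.31 kg.

total propellant consumed ≈ 3300 kg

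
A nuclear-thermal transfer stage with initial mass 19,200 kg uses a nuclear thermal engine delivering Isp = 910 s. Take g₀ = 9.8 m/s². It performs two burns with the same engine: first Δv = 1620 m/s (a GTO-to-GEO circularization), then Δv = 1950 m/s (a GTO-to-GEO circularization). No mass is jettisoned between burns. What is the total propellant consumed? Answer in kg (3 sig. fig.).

v_e = Isp · g₀ = 910 × 9.8 = 8918.0 m/s.
After the first burn: m = 19200 × exp(−1620/8918.0) = 19200 × 0.83389 = 16,010.7 kg.
After the second burn: m = 16,010.7 × exp(−1950/8918.0) = 16,010.7 × 0.80360 = 12,866.2 kg.
Total propellant = m₀ − m_final = 19200 − 12,866.2 = 6,333.8 kg.

total propellant consumed ≈ 6330 kg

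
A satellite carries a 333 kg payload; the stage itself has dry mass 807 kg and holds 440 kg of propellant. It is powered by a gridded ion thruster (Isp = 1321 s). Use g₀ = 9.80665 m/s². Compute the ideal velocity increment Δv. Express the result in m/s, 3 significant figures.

Δv ≈ 4230 m/s

v_e = Isp · g₀ = 1321 × 9.80665 = 12954.6 m/s.
m₀ = payload + dry + propellant = 333 + 807 + 440 = 1,580 kg.
m_f = payload + dry = 333 + 807 = 1,140 kg.
Rocket equation: Δv = v_e · ln(m₀/m_f) = 12954.6 × ln(1.386) = 12954.6 × 0.3264 ≈ 4228.3 m/s.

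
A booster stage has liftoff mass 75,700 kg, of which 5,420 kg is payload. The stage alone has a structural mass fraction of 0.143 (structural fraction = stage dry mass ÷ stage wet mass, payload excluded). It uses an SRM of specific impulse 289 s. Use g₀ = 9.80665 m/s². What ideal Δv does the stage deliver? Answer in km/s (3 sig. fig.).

Δv ≈ 4.50 km/s

Stage wet mass = m₀ − payload = 75,700 − 5,420 = 70,280 kg.
Stage dry mass = ε × stage wet mass = 0.143 × 70,280 = 10,050 kg.
Burnout mass m_f = stage dry + payload = 10,050 + 5,420 = 15,470 kg.
v_e = Isp · g₀ = 289 × 9.80665 = 2834.1 m/s.
Δv = v_e · ln(75,700/15,470) = 2834.1 × ln(4.893) = 2834.1 × 1.5879 ≈ 4500 m/s.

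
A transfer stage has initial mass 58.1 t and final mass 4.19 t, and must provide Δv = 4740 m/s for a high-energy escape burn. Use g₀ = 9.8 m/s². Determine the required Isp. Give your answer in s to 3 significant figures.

Isp ≈ 184 s

ln(m₀/m_f) = ln(58100/4190) = ln(13.87) = 2.6295.
v_e = Δv / ln(m₀/m_f) = 4740 / 2.6295 = 1802.6 m/s.
Isp = v_e / g₀ = 1802.6 / 9.8 = 183.9 s.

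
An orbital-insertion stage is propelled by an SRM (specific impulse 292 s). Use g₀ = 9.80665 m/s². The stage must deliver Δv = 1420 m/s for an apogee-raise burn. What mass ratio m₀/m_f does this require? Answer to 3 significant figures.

mass ratio ≈ 1.64

v_e = Isp · g₀ = 292 × 9.80665 = 2863.5 m/s.
m₀/m_f = exp(Δv / v_e) = exp(1420 / 2863.5) = exp(0.4959) = 1.6420.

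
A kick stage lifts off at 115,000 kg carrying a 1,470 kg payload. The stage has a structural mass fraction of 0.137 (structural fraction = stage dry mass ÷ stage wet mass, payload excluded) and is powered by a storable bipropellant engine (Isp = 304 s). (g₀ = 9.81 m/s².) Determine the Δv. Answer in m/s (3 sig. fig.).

Stage wet mass = m₀ − payload = 115,000 − 1,470 = 113,530 kg.
Stage dry mass = ε × stage wet mass = 0.137 × 113,530 = 15,553.6 kg.
Burnout mass m_f = stage dry + payload = 15,553.6 + 1,470 = 17,023.6 kg.
v_e = Isp · g₀ = 304 × 9.81 = 2982.2 m/s.
Rocket equation: Δv = v_e · ln(115,000/17,023.6) = 2982.2 × ln(6.755) = 2982.2 × 1.9103 ≈ 5697 m/s.

Δv ≈ 5700 m/s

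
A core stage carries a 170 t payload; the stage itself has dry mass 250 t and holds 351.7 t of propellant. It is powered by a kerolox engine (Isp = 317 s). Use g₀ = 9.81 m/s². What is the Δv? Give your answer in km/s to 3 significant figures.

v_e = Isp · g₀ = 317 × 9.81 = 3109.8 m/s.
m₀ = payload + dry + propellant = 170 + 250 + 351.7 = 771.7 t.
m_f = payload + dry = 170 + 250 = 420 t.
Δv = v_e · ln(m₀/m_f) = 3109.8 × ln(1.837) = 3109.8 × 0.6083 ≈ 1891.8 m/s.

Δv ≈ 1.89 km/s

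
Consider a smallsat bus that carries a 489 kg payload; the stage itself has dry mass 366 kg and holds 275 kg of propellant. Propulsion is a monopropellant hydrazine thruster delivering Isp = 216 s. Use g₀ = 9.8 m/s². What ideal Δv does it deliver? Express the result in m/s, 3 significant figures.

v_e = Isp · g₀ = 216 × 9.8 = 2116.8 m/s.
m₀ = payload + dry + propellant = 489 + 366 + 275 = 1,130 kg.
m_f = payload + dry = 489 + 366 = 855 kg.
From the ideal rocket equation, Δv = v_e · ln(m₀/m_f) = 2116.8 × ln(1.322) = 2116.8 × 0.2789 ≈ 590.3 m/s.

Δv ≈ 590 m/s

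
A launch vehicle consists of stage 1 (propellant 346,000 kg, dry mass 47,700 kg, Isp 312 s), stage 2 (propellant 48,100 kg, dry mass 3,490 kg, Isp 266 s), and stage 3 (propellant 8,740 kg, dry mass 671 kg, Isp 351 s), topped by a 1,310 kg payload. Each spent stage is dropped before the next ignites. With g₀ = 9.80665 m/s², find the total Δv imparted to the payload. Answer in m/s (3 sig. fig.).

Ignition mass of stage 1 = 346,000+47,700 + 48,100+3,490 + 8,740+671 + 1,310 = 456,011 kg.
Stage 1: m₀ = 456,011 kg, m_f = 456,011 − 346,000 = 110,011 kg; Δv = 312×9.80665×ln(4.145) = 3059.7×1.4219 ≈ 4351 m/s.
Stage 2: m₀ = 62,311 kg, m_f = 62,311 − 48,100 = 14,211 kg; Δv = 266×9.80665×ln(4.385) = 2608.6×1.4781 ≈ 3856 m/s.
Stage 3: m₀ = 10,721 kg, m_f = 10,721 − 8,740 = 1,981 kg; Δv = 351×9.80665×ln(5.412) = 3442.1×1.6886 ≈ 5812 m/s.
Total Δv = 4351 + 3856 + 5812 = 14019 m/s.

Δv ≈ 14000 m/s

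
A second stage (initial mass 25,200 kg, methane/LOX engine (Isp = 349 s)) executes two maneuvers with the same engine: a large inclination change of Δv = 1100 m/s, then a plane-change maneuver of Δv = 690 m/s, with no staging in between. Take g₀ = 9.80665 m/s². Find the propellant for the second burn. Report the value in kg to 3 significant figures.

propellant for the second burn ≈ 3340 kg

v_e = Isp · g₀ = 349 × 9.80665 = 3422.5 m/s.
After the first burn: m = 25200 × exp(−1100/3422.5) = 25200 × 0.72513 = 18,273.3 kg.
After the second burn: m = 18,273.3 × exp(−690/3422.5) = 18,273.3 × 0.81742 = 14,937 kg.
Second-burn propellant = 18,273.3 − 14,937 = 3,336.3 kg.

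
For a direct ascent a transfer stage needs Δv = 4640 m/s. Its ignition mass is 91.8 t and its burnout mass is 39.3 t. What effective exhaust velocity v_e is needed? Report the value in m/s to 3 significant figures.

v_e ≈ 5470 m/s

ln(m₀/m_f) = ln(91800/39300) = ln(2.336) = 0.8484.
v_e = Δv / ln(m₀/m_f) = 4640 / 0.8484 = 5469.2 m/s.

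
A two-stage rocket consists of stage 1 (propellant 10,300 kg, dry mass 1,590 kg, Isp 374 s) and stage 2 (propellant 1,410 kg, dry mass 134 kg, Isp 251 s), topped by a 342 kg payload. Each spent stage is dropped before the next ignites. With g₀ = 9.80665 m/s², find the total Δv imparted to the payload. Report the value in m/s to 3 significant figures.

Δv ≈ 8440 m/s

Ignition mass of stage 1 = 10,300+1,590 + 1,410+134 + 342 = 13,776 kg.
Stage 1: m₀ = 13,776 kg, m_f = 13,776 − 10,300 = 3,476 kg; Δv = 374×9.80665×ln(3.963) = 3667.7×1.3770 ≈ 5051 m/s.
Stage 2: m₀ = 1,886 kg, m_f = 1,886 − 1,410 = 476 kg; Δv = 251×9.80665×ln(3.962) = 2461.5×1.3768 ≈ 3389 m/s.
Total Δv = 5051 + 3389 = 8440 m/s.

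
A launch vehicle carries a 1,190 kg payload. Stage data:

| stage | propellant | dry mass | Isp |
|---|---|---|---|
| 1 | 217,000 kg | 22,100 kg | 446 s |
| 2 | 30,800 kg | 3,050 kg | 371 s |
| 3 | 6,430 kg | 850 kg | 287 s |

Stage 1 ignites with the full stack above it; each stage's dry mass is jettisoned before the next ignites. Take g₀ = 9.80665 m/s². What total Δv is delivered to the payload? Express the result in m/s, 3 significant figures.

Ignition mass of stage 1 = 217,000+22,100 + 30,800+3,050 + 6,430+850 + 1,190 = 281,420 kg.
Stage 1: m₀ = 281,420 kg, m_f = 281,420 − 217,000 = 64,420 kg; Δv = 446×9.80665×ln(4.369) = 4373.8×1.4744 ≈ 6449 m/s.
Stage 2: m₀ = 42,320 kg, m_f = 42,320 − 30,800 = 11,520 kg; Δv = 371×9.80665×ln(3.674) = 3638.3×1.3012 ≈ 4734 m/s.
Stage 3: m₀ = 8,470 kg, m_f = 8,470 − 6,430 = 2,040 kg; Δv = 287×9.80665×ln(4.152) = 2814.5×1.4236 ≈ 4007 m/s.
Total Δv = 6449 + 4734 + 4007 = 15190 m/s.

Δv ≈ 15200 m/s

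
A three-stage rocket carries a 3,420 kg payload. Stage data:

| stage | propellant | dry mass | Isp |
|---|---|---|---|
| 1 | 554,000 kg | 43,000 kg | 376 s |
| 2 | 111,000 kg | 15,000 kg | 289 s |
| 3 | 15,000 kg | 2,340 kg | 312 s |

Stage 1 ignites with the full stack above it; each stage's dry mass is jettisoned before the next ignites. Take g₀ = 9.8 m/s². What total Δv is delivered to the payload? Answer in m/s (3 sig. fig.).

Ignition mass of stage 1 = 554,000+43,000 + 111,000+15,000 + 15,000+2,340 + 3,420 = 743,760 kg.
Stage 1: m₀ = 743,760 kg, m_f = 743,760 − 554,000 = 189,760 kg; Δv = 376×9.8×ln(3.919) = 3684.8×1.3660 ≈ 5033 m/s.
Stage 2: m₀ = 146,760 kg, m_f = 146,760 − 111,000 = 35,760 kg; Δv = 289×9.8×ln(4.104) = 2832.2×1.4120 ≈ 3999 m/s.
Stage 3: m₀ = 20,760 kg, m_f = 20,760 − 15,000 = 5,760 kg; Δv = 312×9.8×ln(3.604) = 3057.6×1.2821 ≈ 3920 m/s.
Total Δv = 5033 + 3999 + 3920 = 12952 m/s.

Δv ≈ 13000 m/s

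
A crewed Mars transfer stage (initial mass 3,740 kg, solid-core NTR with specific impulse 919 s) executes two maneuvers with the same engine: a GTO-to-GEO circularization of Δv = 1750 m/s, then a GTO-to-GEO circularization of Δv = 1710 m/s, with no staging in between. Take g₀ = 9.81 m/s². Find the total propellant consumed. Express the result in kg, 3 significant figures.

v_e = Isp · g₀ = 919 × 9.81 = 9015.4 m/s.
After the first burn: m = 3740 × exp(−1750/9015.4) = 3740 × 0.82357 = 3,080.15 kg.
After the second burn: m = 3,080.15 × exp(−1710/9015.4) = 3,080.15 × 0.82723 = 2,547.99 kg.
Total propellant = m₀ − m_final = 3740 − 2,547.99 = 1,192.01 kg.

total propellant consumed ≈ 1190 kg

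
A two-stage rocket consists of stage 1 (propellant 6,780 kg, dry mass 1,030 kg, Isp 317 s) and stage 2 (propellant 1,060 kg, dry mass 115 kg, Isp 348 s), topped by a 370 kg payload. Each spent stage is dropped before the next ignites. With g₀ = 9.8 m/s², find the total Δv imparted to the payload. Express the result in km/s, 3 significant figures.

Ignition mass of stage 1 = 6,780+1,030 + 1,060+115 + 370 = 9,355 kg.
Stage 1: m₀ = 9,355 kg, m_f = 9,355 − 6,780 = 2,575 kg; Δv = 317×9.8×ln(3.633) = 3106.6×1.2901 ≈ 4008 m/s.
Stage 2: m₀ = 1,545 kg, m_f = 1,545 − 1,060 = 485 kg; Δv = 348×9.8×ln(3.186) = 3410.4×1.1586 ≈ 3951 m/s.
Total Δv = 4008 + 3951 = 7959 m/s.

Δv ≈ 7.96 km/s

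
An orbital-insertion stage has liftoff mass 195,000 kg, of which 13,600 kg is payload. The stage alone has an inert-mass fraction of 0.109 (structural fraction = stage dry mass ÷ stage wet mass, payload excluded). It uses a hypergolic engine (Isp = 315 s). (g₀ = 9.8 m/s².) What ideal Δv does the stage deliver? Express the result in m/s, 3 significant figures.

Stage wet mass = m₀ − payload = 195,000 − 13,600 = 181,400 kg.
Stage dry mass = ε × stage wet mass = 0.109 × 181,400 = 19,772.6 kg.
Burnout mass m_f = stage dry + payload = 19,772.6 + 13,600 = 33,372.6 kg.
v_e = Isp · g₀ = 315 × 9.8 = 3087.0 m/s.
From the ideal rocket equation, Δv = v_e · ln(195,000/33,372.6) = 3087.0 × ln(5.843) = 3087.0 × 1.7653 ≈ 5449 m/s.

Δv ≈ 5450 m/s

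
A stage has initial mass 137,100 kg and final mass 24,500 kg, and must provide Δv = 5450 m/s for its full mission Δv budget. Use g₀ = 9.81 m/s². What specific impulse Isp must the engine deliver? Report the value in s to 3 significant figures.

ln(m₀/m_f) = ln(137100/24500) = ln(5.596) = 1.7220.
Rocket equation: v_e = Δv / ln(m₀/m_f) = 5450 / 1.7220 = 3164.9 m/s.
Isp = v_e / g₀ = 3164.9 / 9.81 = 322.6 s.

Isp ≈ 323 s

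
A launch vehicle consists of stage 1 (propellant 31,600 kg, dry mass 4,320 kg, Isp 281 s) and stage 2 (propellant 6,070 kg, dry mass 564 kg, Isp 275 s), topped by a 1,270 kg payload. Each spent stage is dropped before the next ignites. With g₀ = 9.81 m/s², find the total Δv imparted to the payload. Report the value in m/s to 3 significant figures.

Δv ≈ 7460 m/s

Ignition mass of stage 1 = 31,600+4,320 + 6,070+564 + 1,270 = 43,824 kg.
Stage 1: m₀ = 43,824 kg, m_f = 43,824 − 31,600 = 12,224 kg; Δv = 281×9.81×ln(3.585) = 2756.6×1.2768 ≈ 3520 m/s.
Stage 2: m₀ = 7,904 kg, m_f = 7,904 − 6,070 = 1,834 kg; Δv = 275×9.81×ln(4.31) = 2697.8×1.4609 ≈ 3941 m/s.
Total Δv = 3520 + 3941 = 7461 m/s.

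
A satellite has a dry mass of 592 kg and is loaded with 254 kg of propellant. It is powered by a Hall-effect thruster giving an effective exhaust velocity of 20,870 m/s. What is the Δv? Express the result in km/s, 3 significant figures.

Δv ≈ 7.45 km/s

m₀ = m_dry + m_prop = 592 + 254 = 846 kg.
Rocket equation: Δv = v_e · ln(m₀/m_f) = 20870.0 × ln(1.429) = 20870.0 × 0.3570 ≈ 7450.9 m/s.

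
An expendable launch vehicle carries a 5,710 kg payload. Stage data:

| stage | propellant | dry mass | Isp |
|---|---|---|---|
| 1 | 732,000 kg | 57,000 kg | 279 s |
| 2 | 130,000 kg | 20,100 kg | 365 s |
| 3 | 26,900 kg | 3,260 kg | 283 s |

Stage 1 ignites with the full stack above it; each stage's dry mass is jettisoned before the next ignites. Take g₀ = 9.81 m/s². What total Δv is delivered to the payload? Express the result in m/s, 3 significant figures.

Ignition mass of stage 1 = 732,000+57,000 + 130,000+20,100 + 26,900+3,260 + 5,710 = 974,970 kg.
Stage 1: m₀ = 974,970 kg, m_f = 974,970 − 732,000 = 242,970 kg; Δv = 279×9.81×ln(4.013) = 2737.0×1.3895 ≈ 3803 m/s.
Stage 2: m₀ = 185,970 kg, m_f = 185,970 − 130,000 = 55,970 kg; Δv = 365×9.81×ln(3.323) = 3580.7×1.2008 ≈ 4300 m/s.
Stage 3: m₀ = 35,870 kg, m_f = 35,870 − 26,900 = 8,970 kg; Δv = 283×9.81×ln(3.999) = 2776.2×1.3860 ≈ 3848 m/s.
Total Δv = 3803 + 4300 + 3848 = 11951 m/s.

Δv ≈ 12000 m/s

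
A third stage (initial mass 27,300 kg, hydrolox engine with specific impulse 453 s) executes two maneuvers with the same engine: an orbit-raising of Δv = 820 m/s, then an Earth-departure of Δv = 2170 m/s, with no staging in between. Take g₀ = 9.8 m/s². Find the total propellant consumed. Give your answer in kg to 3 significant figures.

total propellant consumed ≈ 13400 kg

v_e = Isp · g₀ = 453 × 9.8 = 4439.4 m/s.
After the first burn: m = 27300 × exp(−820/4439.4) = 27300 × 0.83135 = 22,695.9 kg.
After the second burn: m = 22,695.9 × exp(−2170/4439.4) = 22,695.9 × 0.61336 = 13,920.8 kg.
Total propellant = m₀ − m_final = 27300 − 13,920.8 = 13,379.2 kg.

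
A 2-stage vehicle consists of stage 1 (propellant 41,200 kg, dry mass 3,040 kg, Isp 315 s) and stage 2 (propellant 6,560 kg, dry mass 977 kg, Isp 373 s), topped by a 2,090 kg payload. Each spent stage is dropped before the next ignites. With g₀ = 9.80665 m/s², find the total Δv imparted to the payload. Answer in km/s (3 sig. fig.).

Δv ≈ 8.66 km/s

Ignition mass of stage 1 = 41,200+3,040 + 6,560+977 + 2,090 = 53,867 kg.
Stage 1: m₀ = 53,867 kg, m_f = 53,867 − 41,200 = 12,667 kg; Δv = 315×9.80665×ln(4.253) = 3089.1×1.4475 ≈ 4472 m/s.
Stage 2: m₀ = 9,627 kg, m_f = 9,627 − 6,560 = 3,067 kg; Δv = 373×9.80665×ln(3.139) = 3657.9×1.1439 ≈ 4184 m/s.
Total Δv = 4472 + 4184 = 8656 m/s.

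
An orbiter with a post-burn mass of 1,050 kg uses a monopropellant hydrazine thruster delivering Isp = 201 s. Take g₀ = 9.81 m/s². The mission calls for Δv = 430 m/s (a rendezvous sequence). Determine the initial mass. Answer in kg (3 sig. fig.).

v_e = Isp · g₀ = 201 × 9.81 = 1971.8 m/s.
Using Δv = v_e ln(m₀/m_f): m₀/m_f = exp(Δv / v_e) = exp(430 / 1971.8) = exp(0.2181) = 1.2437.
m₀ = m_f × 1.2437 = 1,050 × 1.2437 = 1,305.89 kg.

initial mass ≈ 1310 kg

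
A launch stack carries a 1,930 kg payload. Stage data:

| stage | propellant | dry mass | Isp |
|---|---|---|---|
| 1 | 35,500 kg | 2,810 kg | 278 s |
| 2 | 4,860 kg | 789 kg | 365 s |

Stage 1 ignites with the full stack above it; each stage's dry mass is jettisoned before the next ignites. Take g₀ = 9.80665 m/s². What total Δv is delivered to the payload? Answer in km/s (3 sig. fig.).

Δv ≈ 7.72 km/s

Ignition mass of stage 1 = 35,500+2,810 + 4,860+789 + 1,930 = 45,889 kg.
Stage 1: m₀ = 45,889 kg, m_f = 45,889 − 35,500 = 10,389 kg; Δv = 278×9.80665×ln(4.417) = 2726.2×1.4855 ≈ 4050 m/s.
Stage 2: m₀ = 7,579 kg, m_f = 7,579 − 4,860 = 2,719 kg; Δv = 365×9.80665×ln(2.787) = 3579.4×1.0251 ≈ 3669 m/s.
Total Δv = 4050 + 3669 = 7719 m/s.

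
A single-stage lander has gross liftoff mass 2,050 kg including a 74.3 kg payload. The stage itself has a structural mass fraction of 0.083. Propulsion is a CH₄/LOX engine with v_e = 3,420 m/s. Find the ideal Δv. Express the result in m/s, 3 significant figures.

Stage wet mass = m₀ − payload = 2,050 − 74.3 = 1,975.7 kg.
Stage dry mass = ε × stage wet mass = 0.083 × 1,975.7 = 163.983 kg.
Burnout mass m_f = stage dry + payload = 163.983 + 74.3 = 238.283 kg.
By the Tsiolkovsky rocket equation, Δv = v_e · ln(2,050/238.283) = 3420.0 × ln(8.603) = 3420.0 × 2.1521 ≈ 7360 m/s.

Δv ≈ 7360 m/s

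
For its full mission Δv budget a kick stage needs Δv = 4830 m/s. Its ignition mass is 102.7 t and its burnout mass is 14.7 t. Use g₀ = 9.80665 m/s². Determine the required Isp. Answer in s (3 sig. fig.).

ln(m₀/m_f) = ln(102700/14700) = ln(6.986) = 1.9440.
From the ideal rocket equation, v_e = Δv / ln(m₀/m_f) = 4830 / 1.9440 = 2484.6 m/s.
Isp = v_e / g₀ = 2484.6 / 9.80665 = 253.4 s.

Isp ≈ 253 s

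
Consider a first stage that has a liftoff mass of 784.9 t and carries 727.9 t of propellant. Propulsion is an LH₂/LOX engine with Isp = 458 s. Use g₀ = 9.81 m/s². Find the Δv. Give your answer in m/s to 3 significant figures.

v_e = Isp · g₀ = 458 × 9.81 = 4493.0 m/s.
m_f = m₀ − m_prop = 784.9 − 727.9 = 57 t.
Δv = v_e · ln(m₀/m_f) = 4493.0 × ln(13.77) = 4493.0 × 2.6225 ≈ 11782.9 m/s.

Δv ≈ 11800 m/s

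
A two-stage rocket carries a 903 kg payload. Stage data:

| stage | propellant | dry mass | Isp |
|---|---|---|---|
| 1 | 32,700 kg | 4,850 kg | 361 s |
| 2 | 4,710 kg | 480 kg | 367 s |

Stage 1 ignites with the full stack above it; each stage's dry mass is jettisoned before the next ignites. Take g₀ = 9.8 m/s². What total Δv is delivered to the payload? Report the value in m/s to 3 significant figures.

Ignition mass of stage 1 = 32,700+4,850 + 4,710+480 + 903 = 43,643 kg.
Stage 1: m₀ = 43,643 kg, m_f = 43,643 − 32,700 = 10,943 kg; Δv = 361×9.8×ln(3.988) = 3537.8×1.3833 ≈ 4894 m/s.
Stage 2: m₀ = 6,093 kg, m_f = 6,093 − 4,710 = 1,383 kg; Δv = 367×9.8×ln(4.406) = 3596.6×1.4829 ≈ 5333 m/s.
Total Δv = 4894 + 5333 = 10227 m/s.

Δv ≈ 10200 m/s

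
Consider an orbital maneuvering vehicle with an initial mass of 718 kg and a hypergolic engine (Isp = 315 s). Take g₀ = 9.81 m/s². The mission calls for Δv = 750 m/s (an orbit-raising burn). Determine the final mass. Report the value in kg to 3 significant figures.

final mass ≈ 563 kg

v_e = Isp · g₀ = 315 × 9.81 = 3090.2 m/s.
m₀/m_f = exp(Δv / v_e) = exp(750 / 3090.2) = exp(0.2427) = 1.2747.
m_f = m₀ / 1.2747 = 718 / 1.2747 = 563.27 kg.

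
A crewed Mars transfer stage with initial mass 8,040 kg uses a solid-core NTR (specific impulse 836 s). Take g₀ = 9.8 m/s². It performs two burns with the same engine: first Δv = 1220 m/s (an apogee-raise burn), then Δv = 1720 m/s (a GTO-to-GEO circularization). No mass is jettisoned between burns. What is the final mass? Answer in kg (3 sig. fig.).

final mass ≈ 5620 kg

v_e = Isp · g₀ = 836 × 9.8 = 8192.8 m/s.
After the first burn: m = 8040 × exp(−1220/8192.8) = 8040 × 0.86165 = 6,927.67 kg.
After the second burn: m = 6,927.67 × exp(−1720/8192.8) = 6,927.67 × 0.81063 = 5,615.78 kg.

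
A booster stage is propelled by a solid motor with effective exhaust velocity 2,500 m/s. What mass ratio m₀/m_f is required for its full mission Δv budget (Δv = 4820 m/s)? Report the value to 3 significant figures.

m₀/m_f = exp(Δv / v_e) = exp(4820 / 2500.0) = exp(1.9280) = 6.8757.

mass ratio ≈ 6.88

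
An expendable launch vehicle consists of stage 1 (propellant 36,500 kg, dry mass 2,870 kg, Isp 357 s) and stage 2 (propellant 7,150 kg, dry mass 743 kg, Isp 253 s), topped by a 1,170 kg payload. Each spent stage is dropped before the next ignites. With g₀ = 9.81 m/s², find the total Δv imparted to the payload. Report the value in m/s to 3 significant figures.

Δv ≈ 8770 m/s

Ignition mass of stage 1 = 36,500+2,870 + 7,150+743 + 1,170 = 48,433 kg.
Stage 1: m₀ = 48,433 kg, m_f = 48,433 − 36,500 = 11,933 kg; Δv = 357×9.81×ln(4.059) = 3502.2×1.4009 ≈ 4906 m/s.
Stage 2: m₀ = 9,063 kg, m_f = 9,063 − 7,150 = 1,913 kg; Δv = 253×9.81×ln(4.738) = 2481.9×1.5555 ≈ 3861 m/s.
Total Δv = 4906 + 3861 = 8767 m/s.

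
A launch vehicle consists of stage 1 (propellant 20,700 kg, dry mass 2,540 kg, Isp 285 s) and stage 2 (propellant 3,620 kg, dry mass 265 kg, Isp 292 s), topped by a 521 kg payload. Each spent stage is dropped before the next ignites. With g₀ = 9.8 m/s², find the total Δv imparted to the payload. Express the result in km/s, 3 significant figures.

Δv ≈ 8.79 km/s

Ignition mass of stage 1 = 20,700+2,540 + 3,620+265 + 521 = 27,646 kg.
Stage 1: m₀ = 27,646 kg, m_f = 27,646 − 20,700 = 6,946 kg; Δv = 285×9.8×ln(3.98) = 2793.0×1.3813 ≈ 3858 m/s.
Stage 2: m₀ = 4,406 kg, m_f = 4,406 − 3,620 = 786 kg; Δv = 292×9.8×ln(5.606) = 2861.6×1.7238 ≈ 4933 m/s.
Total Δv = 3858 + 4933 = 8791 m/s.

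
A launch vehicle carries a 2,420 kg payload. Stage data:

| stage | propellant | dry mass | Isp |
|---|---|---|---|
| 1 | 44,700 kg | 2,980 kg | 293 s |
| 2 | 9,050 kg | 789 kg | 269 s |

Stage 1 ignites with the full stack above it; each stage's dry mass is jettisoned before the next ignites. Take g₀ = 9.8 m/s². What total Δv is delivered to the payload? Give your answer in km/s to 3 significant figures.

Ignition mass of stage 1 = 44,700+2,980 + 9,050+789 + 2,420 = 59,939 kg.
Stage 1: m₀ = 59,939 kg, m_f = 59,939 − 44,700 = 15,239 kg; Δv = 293×9.8×ln(3.933) = 2871.4×1.3695 ≈ 3932 m/s.
Stage 2: m₀ = 12,259 kg, m_f = 12,259 − 9,050 = 3,209 kg; Δv = 269×9.8×ln(3.82) = 2636.2×1.3403 ≈ 3533 m/s.
Total Δv = 3932 + 3533 = 7465 m/s.

Δv ≈ 7.47 km/s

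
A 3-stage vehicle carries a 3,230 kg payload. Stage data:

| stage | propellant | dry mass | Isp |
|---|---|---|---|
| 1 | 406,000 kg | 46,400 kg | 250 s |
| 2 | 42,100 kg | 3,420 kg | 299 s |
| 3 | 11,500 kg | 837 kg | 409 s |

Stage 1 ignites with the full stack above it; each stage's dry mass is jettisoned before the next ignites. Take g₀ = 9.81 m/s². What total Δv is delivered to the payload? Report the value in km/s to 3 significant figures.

Ignition mass of stage 1 = 406,000+46,400 + 42,100+3,420 + 11,500+837 + 3,230 = 513,487 kg.
Stage 1: m₀ = 513,487 kg, m_f = 513,487 − 406,000 = 107,487 kg; Δv = 250×9.81×ln(4.777) = 2452.5×1.5639 ≈ 3835 m/s.
Stage 2: m₀ = 61,087 kg, m_f = 61,087 − 42,100 = 18,987 kg; Δv = 299×9.81×ln(3.217) = 2933.2×1.1685 ≈ 3428 m/s.
Stage 3: m₀ = 15,567 kg, m_f = 15,567 − 11,500 = 4,067 kg; Δv = 409×9.81×ln(3.828) = 4012.3×1.3422 ≈ 5385 m/s.
Total Δv = 3835 + 3428 + 5385 = 12648 m/s.

Δv ≈ 12.6 km/s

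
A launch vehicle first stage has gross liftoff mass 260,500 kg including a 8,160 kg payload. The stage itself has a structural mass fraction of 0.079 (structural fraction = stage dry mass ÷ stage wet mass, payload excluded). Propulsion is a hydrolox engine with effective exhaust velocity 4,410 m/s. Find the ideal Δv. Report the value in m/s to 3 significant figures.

Stage wet mass = m₀ − payload = 260,500 − 8,160 = 252,340 kg.
Stage dry mass = ε × stage wet mass = 0.079 × 252,340 = 19,934.9 kg.
Burnout mass m_f = stage dry + payload = 19,934.9 + 8,160 = 28,094.9 kg.
Using Δv = v_e ln(m₀/m_f): Δv = v_e · ln(260,500/28,094.9) = 4410.0 × ln(9.272) = 4410.0 × 2.2270 ≈ 9821 m/s.

Δv ≈ 9820 m/s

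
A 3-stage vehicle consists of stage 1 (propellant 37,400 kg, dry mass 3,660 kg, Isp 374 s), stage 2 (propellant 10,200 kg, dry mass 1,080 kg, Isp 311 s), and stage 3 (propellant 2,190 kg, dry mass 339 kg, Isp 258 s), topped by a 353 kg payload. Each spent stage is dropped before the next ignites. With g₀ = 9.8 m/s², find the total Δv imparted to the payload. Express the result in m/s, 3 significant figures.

Ignition mass of stage 1 = 37,400+3,660 + 10,200+1,080 + 2,190+339 + 353 = 55,222 kg.
Stage 1: m₀ = 55,222 kg, m_f = 55,222 − 37,400 = 17,822 kg; Δv = 374×9.8×ln(3.099) = 3665.2×1.1309 ≈ 4145 m/s.
Stage 2: m₀ = 14,162 kg, m_f = 14,162 − 10,200 = 3,962 kg; Δv = 311×9.8×ln(3.574) = 3047.8×1.2738 ≈ 3882 m/s.
Stage 3: m₀ = 2,882 kg, m_f = 2,882 − 2,190 = 692 kg; Δv = 258×9.8×ln(4.165) = 2528.4×1.4267 ≈ 3607 m/s.
Total Δv = 4145 + 3882 + 3607 = 11634 m/s.

Δv ≈ 11600 m/s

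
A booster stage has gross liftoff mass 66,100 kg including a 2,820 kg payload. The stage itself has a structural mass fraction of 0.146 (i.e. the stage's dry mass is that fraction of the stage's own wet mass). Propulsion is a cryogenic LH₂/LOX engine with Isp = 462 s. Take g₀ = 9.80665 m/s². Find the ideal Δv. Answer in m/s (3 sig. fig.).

Stage wet mass = m₀ − payload = 66,100 − 2,820 = 63,280 kg.
Stage dry mass = ε × stage wet mass = 0.146 × 63,280 = 9,238.88 kg.
Burnout mass m_f = stage dry + payload = 9,238.88 + 2,820 = 12,058.88 kg.
v_e = Isp · g₀ = 462 × 9.80665 = 4530.7 m/s.
By the Tsiolkovsky rocket equation, Δv = v_e · ln(66,100/12,058.88) = 4530.7 × ln(5.481) = 4530.7 × 1.7014 ≈ 7708 m/s.

Δv ≈ 7710 m/s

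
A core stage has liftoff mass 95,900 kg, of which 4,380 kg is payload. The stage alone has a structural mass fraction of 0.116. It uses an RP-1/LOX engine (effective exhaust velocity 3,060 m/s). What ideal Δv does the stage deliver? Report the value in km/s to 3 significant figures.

Δv ≈ 5.68 km/s

Stage wet mass = m₀ − payload = 95,900 − 4,380 = 91,520 kg.
Stage dry mass = ε × stage wet mass = 0.116 × 91,520 = 10,616.3 kg.
Burnout mass m_f = stage dry + payload = 10,616.3 + 4,380 = 14,996.3 kg.
Δv = v_e · ln(95,900/14,996.3) = 3060.0 × ln(6.395) = 3060.0 × 1.8555 ≈ 5678 m/s.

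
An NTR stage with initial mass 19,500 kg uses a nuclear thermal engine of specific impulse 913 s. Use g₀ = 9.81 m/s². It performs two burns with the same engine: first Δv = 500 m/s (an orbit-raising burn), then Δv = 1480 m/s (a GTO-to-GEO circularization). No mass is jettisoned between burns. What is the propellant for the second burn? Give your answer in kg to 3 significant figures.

v_e = Isp · g₀ = 913 × 9.81 = 8956.5 m/s.
After the first burn: m = 19500 × exp(−500/8956.5) = 19500 × 0.94570 = 18,441.2 kg.
After the second burn: m = 18,441.2 × exp(−1480/8956.5) = 18,441.2 × 0.84769 = 15,632.4 kg.
Second-burn propellant = 18,441.2 − 15,632.4 = 2,808.8 kg.

propellant for the second burn ≈ 2810 kg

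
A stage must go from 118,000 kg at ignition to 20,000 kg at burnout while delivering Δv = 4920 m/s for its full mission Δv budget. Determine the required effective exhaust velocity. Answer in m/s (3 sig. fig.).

v_e ≈ 2770 m/s

ln(m₀/m_f) = ln(118000/20000) = ln(5.9) = 1.7750.
v_e = Δv / ln(m₀/m_f) = 4920 / 1.7750 = 2771.9 m/s.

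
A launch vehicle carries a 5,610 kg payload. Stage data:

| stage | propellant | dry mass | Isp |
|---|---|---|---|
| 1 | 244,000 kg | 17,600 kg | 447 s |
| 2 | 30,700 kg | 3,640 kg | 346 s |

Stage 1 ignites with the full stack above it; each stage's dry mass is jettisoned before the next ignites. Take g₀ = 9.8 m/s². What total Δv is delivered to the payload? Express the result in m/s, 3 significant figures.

Ignition mass of stage 1 = 244,000+17,600 + 30,700+3,640 + 5,610 = 301,550 kg.
Stage 1: m₀ = 301,550 kg, m_f = 301,550 − 244,000 = 57,550 kg; Δv = 447×9.8×ln(5.24) = 4380.6×1.6563 ≈ 7256 m/s.
Stage 2: m₀ = 39,950 kg, m_f = 39,950 − 30,700 = 9,250 kg; Δv = 346×9.8×ln(4.319) = 3390.8×1.4630 ≈ 4961 m/s.
Total Δv = 7256 + 4961 = 12217 m/s.

Δv ≈ 12200 m/s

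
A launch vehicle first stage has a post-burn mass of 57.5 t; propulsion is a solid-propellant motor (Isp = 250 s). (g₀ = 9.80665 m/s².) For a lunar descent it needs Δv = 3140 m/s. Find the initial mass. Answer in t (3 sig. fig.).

v_e = Isp · g₀ = 250 × 9.80665 = 2451.7 m/s.
Rocket equation: m₀/m_f = exp(Δv / v_e) = exp(3140 / 2451.7) = exp(1.2808) = 3.5994.
m₀ = m_f × 3.5994 = 57.5 × 3.5994 = 206.966 t.

initial mass ≈ 207 t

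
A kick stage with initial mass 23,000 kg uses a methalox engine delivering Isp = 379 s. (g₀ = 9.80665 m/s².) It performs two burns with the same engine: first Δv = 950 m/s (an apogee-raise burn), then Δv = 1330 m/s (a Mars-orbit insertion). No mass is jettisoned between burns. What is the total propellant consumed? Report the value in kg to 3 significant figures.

v_e = Isp · g₀ = 379 × 9.80665 = 3716.7 m/s.
After the first burn: m = 23000 × exp(−950/3716.7) = 23000 × 0.77445 = 17,812.4 kg.
After the second burn: m = 17,812.4 × exp(−1330/3716.7) = 17,812.4 × 0.69918 = 12,454.1 kg.
Total propellant = m₀ − m_final = 23000 − 12,454.1 = 10,545.9 kg.

total propellant consumed ≈ 10500 kg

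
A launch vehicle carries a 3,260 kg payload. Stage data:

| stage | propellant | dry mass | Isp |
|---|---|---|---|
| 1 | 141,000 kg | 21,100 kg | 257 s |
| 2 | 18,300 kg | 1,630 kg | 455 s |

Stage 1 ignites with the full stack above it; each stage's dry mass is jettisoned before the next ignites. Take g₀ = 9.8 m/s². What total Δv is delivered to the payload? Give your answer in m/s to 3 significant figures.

Δv ≈ 10500 m/s

Ignition mass of stage 1 = 141,000+21,100 + 18,300+1,630 + 3,260 = 185,290 kg.
Stage 1: m₀ = 185,290 kg, m_f = 185,290 − 141,000 = 44,290 kg; Δv = 257×9.8×ln(4.184) = 2518.6×1.4312 ≈ 3605 m/s.
Stage 2: m₀ = 23,190 kg, m_f = 23,190 − 18,300 = 4,890 kg; Δv = 455×9.8×ln(4.742) = 4459.0×1.5565 ≈ 6941 m/s.
Total Δv = 3605 + 6941 = 10546 m/s.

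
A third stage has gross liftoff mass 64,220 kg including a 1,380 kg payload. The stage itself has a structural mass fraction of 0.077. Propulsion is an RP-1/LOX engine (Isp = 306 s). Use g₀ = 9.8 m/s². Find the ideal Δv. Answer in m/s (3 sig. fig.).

Stage wet mass = m₀ − payload = 64,220 − 1,380 = 62,840 kg.
Stage dry mass = ε × stage wet mass = 0.077 × 62,840 = 4,838.68 kg.
Burnout mass m_f = stage dry + payload = 4,838.68 + 1,380 = 6,218.68 kg.
v_e = Isp · g₀ = 306 × 9.8 = 2998.8 m/s.
Using Δv = v_e ln(m₀/m_f): Δv = v_e · ln(64,220/6,218.68) = 2998.8 × ln(10.33) = 2998.8 × 2.3348 ≈ 7001 m/s.

Δv ≈ 7000 m/s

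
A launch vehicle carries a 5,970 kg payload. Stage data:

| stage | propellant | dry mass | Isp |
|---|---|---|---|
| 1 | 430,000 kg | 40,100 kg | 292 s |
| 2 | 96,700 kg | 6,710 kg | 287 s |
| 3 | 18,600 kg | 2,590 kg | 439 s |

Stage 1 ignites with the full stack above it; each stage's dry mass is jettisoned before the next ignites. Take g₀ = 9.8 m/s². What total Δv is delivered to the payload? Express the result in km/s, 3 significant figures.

Ignition mass of stage 1 = 430,000+40,100 + 96,700+6,710 + 18,600+2,590 + 5,970 = 600,670 kg.
Stage 1: m₀ = 600,670 kg, m_f = 600,670 − 430,000 = 170,670 kg; Δv = 292×9.8×ln(3.519) = 2861.6×1.2583 ≈ 3601 m/s.
Stage 2: m₀ = 130,570 kg, m_f = 130,570 − 96,700 = 33,870 kg; Δv = 287×9.8×ln(3.855) = 2812.6×1.3494 ≈ 3795 m/s.
Stage 3: m₀ = 27,160 kg, m_f = 27,160 − 18,600 = 8,560 kg; Δv = 439×9.8×ln(3.173) = 4302.2×1.1546 ≈ 4968 m/s.
Total Δv = 3601 + 3795 + 4968 = 12364 m/s.

Δv ≈ 12.4 km/s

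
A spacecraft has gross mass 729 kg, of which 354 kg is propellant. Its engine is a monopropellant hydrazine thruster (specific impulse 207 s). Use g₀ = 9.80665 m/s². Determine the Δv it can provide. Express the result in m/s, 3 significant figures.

Δv ≈ 1350 m/s

v_e = Isp · g₀ = 207 × 9.80665 = 2030.0 m/s.
m_f = m₀ − m_prop = 729 − 354 = 375 kg.
By the Tsiolkovsky rocket equation, Δv = v_e · ln(m₀/m_f) = 2030.0 × ln(1.944) = 2030.0 × 0.6647 ≈ 1349.4 m/s.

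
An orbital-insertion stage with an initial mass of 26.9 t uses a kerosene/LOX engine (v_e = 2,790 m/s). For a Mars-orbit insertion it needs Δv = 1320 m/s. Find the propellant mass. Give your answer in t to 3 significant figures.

propellant mass ≈ 10.1 t

Using Δv = v_e ln(m₀/m_f): m₀/m_f = exp(Δv / v_e) = exp(1320 / 2790.0) = exp(0.4731) = 1.6050.
m_f = 26.9 / 1.6050 = 16.7601 t, so propellant = m₀ − m_f = 26.9 − 16.7601 = 10.1399 t.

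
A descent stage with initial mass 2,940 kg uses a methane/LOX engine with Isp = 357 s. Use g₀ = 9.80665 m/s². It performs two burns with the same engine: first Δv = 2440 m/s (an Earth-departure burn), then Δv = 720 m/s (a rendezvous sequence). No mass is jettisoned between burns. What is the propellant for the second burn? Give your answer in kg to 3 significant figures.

v_e = Isp · g₀ = 357 × 9.80665 = 3501.0 m/s.
After the first burn: m = 2940 × exp(−2440/3501.0) = 2940 × 0.49810 = 1,464.41 kg.
After the second burn: m = 1,464.41 × exp(−720/3501.0) = 1,464.41 × 0.81411 = 1,192.19 kg.
Second-burn propellant = 1,464.41 − 1,192.19 = 272.22 kg.

propellant for the second burn ≈ 272 kg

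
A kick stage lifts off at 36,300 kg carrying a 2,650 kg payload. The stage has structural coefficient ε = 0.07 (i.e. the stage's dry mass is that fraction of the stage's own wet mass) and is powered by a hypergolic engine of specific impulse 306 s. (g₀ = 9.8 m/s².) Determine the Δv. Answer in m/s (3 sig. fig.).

Stage wet mass = m₀ − payload = 36,300 − 2,650 = 33,650 kg.
Stage dry mass = ε × stage wet mass = 0.07 × 33,650 = 2,355.5 kg.
Burnout mass m_f = stage dry + payload = 2,355.5 + 2,650 = 5,005.5 kg.
v_e = Isp · g₀ = 306 × 9.8 = 2998.8 m/s.
Δv = v_e · ln(36,300/5,005.5) = 2998.8 × ln(7.252) = 2998.8 × 1.9813 ≈ 5941 m/s.

Δv ≈ 5940 m/s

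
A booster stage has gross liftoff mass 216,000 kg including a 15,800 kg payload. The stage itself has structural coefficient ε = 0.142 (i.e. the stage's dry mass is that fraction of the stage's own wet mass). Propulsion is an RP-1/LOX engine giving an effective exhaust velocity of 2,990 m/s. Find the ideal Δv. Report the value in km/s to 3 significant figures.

Stage wet mass = m₀ − payload = 216,000 − 15,800 = 200,200 kg.
Stage dry mass = ε × stage wet mass = 0.142 × 200,200 = 28,428.4 kg.
Burnout mass m_f = stage dry + payload = 28,428.4 + 15,800 = 44,228.4 kg.
Rocket equation: Δv = v_e · ln(216,000/44,228.4) = 2990.0 × ln(4.884) = 2990.0 × 1.5859 ≈ 4742 m/s.

Δv ≈ 4.74 km/s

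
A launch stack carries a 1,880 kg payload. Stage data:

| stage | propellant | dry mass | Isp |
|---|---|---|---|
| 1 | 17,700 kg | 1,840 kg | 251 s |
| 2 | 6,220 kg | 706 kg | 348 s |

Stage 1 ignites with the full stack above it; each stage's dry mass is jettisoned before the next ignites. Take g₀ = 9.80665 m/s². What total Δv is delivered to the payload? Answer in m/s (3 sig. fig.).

Δv ≈ 6590 m/s

Ignition mass of stage 1 = 17,700+1,840 + 6,220+706 + 1,880 = 28,346 kg.
Stage 1: m₀ = 28,346 kg, m_f = 28,346 − 17,700 = 10,646 kg; Δv = 251×9.80665×ln(2.663) = 2461.5×0.9793 ≈ 2411 m/s.
Stage 2: m₀ = 8,806 kg, m_f = 8,806 − 6,220 = 2,586 kg; Δv = 348×9.80665×ln(3.405) = 3412.7×1.2253 ≈ 4182 m/s.
Total Δv = 2411 + 4182 = 6593 m/s.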